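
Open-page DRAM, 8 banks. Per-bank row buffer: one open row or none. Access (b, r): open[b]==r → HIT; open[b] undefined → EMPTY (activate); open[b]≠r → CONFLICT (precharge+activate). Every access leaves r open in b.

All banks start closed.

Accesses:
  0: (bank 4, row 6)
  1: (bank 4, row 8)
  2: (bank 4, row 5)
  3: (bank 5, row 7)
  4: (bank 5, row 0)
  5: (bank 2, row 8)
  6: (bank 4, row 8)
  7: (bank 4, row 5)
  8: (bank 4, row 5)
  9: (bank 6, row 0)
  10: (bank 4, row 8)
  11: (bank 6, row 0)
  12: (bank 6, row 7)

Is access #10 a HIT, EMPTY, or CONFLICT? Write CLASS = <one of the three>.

step 0: bank4 None->6 [EMPTY]
step 1: bank4 6->8 [CONFLICT]
step 2: bank4 8->5 [CONFLICT]
step 3: bank5 None->7 [EMPTY]
step 4: bank5 7->0 [CONFLICT]
step 5: bank2 None->8 [EMPTY]
step 6: bank4 5->8 [CONFLICT]
step 7: bank4 8->5 [CONFLICT]
step 8: bank4 5->5 [HIT]
step 9: bank6 None->0 [EMPTY]
step 10: bank4 5->8 [CONFLICT]
step 11: bank6 0->0 [HIT]
step 12: bank6 0->7 [CONFLICT]

CLASS = CONFLICT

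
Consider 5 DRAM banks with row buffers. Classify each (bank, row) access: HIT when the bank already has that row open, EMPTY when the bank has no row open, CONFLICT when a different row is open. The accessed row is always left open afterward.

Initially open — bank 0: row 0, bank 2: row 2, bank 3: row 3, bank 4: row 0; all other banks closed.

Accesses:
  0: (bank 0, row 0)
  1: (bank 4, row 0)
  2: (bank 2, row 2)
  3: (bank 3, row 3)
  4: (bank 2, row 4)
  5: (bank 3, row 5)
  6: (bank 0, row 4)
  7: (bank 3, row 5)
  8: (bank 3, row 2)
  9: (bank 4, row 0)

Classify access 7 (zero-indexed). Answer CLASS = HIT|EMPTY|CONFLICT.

step 0: bank0 0->0 [HIT]
step 1: bank4 0->0 [HIT]
step 2: bank2 2->2 [HIT]
step 3: bank3 3->3 [HIT]
step 4: bank2 2->4 [CONFLICT]
step 5: bank3 3->5 [CONFLICT]
step 6: bank0 0->4 [CONFLICT]
step 7: bank3 5->5 [HIT]
step 8: bank3 5->2 [CONFLICT]
step 9: bank4 0->0 [HIT]

CLASS = HIT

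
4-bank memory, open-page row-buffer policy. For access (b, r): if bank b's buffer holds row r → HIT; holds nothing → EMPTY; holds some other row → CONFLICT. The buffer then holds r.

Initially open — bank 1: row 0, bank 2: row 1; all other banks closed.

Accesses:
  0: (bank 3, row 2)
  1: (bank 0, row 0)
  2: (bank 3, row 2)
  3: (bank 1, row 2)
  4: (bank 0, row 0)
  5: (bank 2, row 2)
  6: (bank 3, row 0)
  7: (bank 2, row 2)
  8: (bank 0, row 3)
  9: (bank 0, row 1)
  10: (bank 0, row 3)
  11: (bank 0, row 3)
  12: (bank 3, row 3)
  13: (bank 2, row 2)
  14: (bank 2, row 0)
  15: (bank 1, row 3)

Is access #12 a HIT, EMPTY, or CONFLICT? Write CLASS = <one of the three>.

CLASS = CONFLICT

0: bank 3 row 2 — prev None → EMPTY
1: bank 0 row 0 — prev None → EMPTY
2: bank 3 row 2 — prev 2 → HIT
3: bank 1 row 2 — prev 0 → CONFLICT
4: bank 0 row 0 — prev 0 → HIT
5: bank 2 row 2 — prev 1 → CONFLICT
6: bank 3 row 0 — prev 2 → CONFLICT
7: bank 2 row 2 — prev 2 → HIT
8: bank 0 row 3 — prev 0 → CONFLICT
9: bank 0 row 1 — prev 3 → CONFLICT
10: bank 0 row 3 — prev 1 → CONFLICT
11: bank 0 row 3 — prev 3 → HIT
12: bank 3 row 3 — prev 0 → CONFLICT
13: bank 2 row 2 — prev 2 → HIT
14: bank 2 row 0 — prev 2 → CONFLICT
15: bank 1 row 3 — prev 2 → CONFLICT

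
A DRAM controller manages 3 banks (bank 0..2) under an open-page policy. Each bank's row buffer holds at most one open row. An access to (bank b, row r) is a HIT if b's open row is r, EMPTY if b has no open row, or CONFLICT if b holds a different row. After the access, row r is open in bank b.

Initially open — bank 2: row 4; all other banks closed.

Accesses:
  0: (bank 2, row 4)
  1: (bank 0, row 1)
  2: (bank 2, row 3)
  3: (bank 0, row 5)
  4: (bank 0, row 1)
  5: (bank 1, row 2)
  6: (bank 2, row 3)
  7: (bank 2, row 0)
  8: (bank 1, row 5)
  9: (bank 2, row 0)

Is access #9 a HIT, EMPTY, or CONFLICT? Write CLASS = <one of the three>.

CLASS = HIT

0: bank 2 row 4 — prev 4 → HIT
1: bank 0 row 1 — prev None → EMPTY
2: bank 2 row 3 — prev 4 → CONFLICT
3: bank 0 row 5 — prev 1 → CONFLICT
4: bank 0 row 1 — prev 5 → CONFLICT
5: bank 1 row 2 — prev None → EMPTY
6: bank 2 row 3 — prev 3 → HIT
7: bank 2 row 0 — prev 3 → CONFLICT
8: bank 1 row 5 — prev 2 → CONFLICT
9: bank 2 row 0 — prev 0 → HIT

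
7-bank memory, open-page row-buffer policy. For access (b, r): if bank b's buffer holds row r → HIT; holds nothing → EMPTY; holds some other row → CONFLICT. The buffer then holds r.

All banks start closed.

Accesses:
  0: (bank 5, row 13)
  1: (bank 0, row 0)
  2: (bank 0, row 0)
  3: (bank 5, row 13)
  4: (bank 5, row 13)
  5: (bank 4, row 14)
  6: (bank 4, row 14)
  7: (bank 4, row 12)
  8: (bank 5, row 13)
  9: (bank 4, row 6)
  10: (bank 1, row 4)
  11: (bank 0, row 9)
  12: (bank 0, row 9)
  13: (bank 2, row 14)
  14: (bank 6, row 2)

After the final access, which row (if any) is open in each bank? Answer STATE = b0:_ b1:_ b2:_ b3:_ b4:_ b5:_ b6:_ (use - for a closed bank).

  [0] b5 r13: no row ⇒ E
  [1] b0 r0: no row ⇒ E
  [2] b0 r0: had r0 ⇒ H
  [3] b5 r13: had r13 ⇒ H
  [4] b5 r13: had r13 ⇒ H
  [5] b4 r14: no row ⇒ E
  [6] b4 r14: had r14 ⇒ H
  [7] b4 r12: had r14 ⇒ C
  [8] b5 r13: had r13 ⇒ H
  [9] b4 r6: had r12 ⇒ C
  [10] b1 r4: no row ⇒ E
  [11] b0 r9: had r0 ⇒ C
  [12] b0 r9: had r9 ⇒ H
  [13] b2 r14: no row ⇒ E
  [14] b6 r2: no row ⇒ E

STATE = b0:9 b1:4 b2:14 b3:- b4:6 b5:13 b6:2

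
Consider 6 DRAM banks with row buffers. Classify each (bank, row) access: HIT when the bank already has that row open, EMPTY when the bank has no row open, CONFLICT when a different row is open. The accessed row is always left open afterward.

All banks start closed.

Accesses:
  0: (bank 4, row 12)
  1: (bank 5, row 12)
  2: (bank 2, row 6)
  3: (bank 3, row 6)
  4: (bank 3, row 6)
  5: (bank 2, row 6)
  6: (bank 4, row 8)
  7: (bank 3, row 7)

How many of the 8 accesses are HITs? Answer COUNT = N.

COUNT = 2

  [0] b4 r12: no row ⇒ E
  [1] b5 r12: no row ⇒ E
  [2] b2 r6: no row ⇒ E
  [3] b3 r6: no row ⇒ E
  [4] b3 r6: had r6 ⇒ H
  [5] b2 r6: had r6 ⇒ H
  [6] b4 r8: had r12 ⇒ C
  [7] b3 r7: had r6 ⇒ C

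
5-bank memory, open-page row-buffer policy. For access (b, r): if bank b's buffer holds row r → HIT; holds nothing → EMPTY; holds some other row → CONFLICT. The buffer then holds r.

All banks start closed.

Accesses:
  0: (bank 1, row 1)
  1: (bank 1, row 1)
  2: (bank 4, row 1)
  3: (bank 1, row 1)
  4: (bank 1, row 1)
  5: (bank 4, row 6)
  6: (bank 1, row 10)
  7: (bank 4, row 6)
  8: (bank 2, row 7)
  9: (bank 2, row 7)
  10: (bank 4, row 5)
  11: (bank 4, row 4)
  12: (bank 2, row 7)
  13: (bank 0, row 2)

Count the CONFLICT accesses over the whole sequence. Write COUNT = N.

COUNT = 4

0: bank 1 row 1 — prev None → EMPTY
1: bank 1 row 1 — prev 1 → HIT
2: bank 4 row 1 — prev None → EMPTY
3: bank 1 row 1 — prev 1 → HIT
4: bank 1 row 1 — prev 1 → HIT
5: bank 4 row 6 — prev 1 → CONFLICT
6: bank 1 row 10 — prev 1 → CONFLICT
7: bank 4 row 6 — prev 6 → HIT
8: bank 2 row 7 — prev None → EMPTY
9: bank 2 row 7 — prev 7 → HIT
10: bank 4 row 5 — prev 6 → CONFLICT
11: bank 4 row 4 — prev 5 → CONFLICT
12: bank 2 row 7 — prev 7 → HIT
13: bank 0 row 2 — prev None → EMPTY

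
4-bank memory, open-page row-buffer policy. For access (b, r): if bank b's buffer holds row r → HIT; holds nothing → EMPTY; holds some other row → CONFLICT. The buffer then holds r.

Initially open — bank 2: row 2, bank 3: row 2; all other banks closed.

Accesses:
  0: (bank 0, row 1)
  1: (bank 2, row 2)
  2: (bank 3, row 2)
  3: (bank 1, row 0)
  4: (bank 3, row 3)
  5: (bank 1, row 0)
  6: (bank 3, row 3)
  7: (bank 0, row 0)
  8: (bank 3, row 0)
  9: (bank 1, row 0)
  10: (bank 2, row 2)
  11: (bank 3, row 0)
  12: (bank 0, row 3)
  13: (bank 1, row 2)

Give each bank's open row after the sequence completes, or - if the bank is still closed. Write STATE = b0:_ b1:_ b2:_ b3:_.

0: bank 0 row 1 — prev None → EMPTY
1: bank 2 row 2 — prev 2 → HIT
2: bank 3 row 2 — prev 2 → HIT
3: bank 1 row 0 — prev None → EMPTY
4: bank 3 row 3 — prev 2 → CONFLICT
5: bank 1 row 0 — prev 0 → HIT
6: bank 3 row 3 — prev 3 → HIT
7: bank 0 row 0 — prev 1 → CONFLICT
8: bank 3 row 0 — prev 3 → CONFLICT
9: bank 1 row 0 — prev 0 → HIT
10: bank 2 row 2 — prev 2 → HIT
11: bank 3 row 0 — prev 0 → HIT
12: bank 0 row 3 — prev 0 → CONFLICT
13: bank 1 row 2 — prev 0 → CONFLICT

STATE = b0:3 b1:2 b2:2 b3:0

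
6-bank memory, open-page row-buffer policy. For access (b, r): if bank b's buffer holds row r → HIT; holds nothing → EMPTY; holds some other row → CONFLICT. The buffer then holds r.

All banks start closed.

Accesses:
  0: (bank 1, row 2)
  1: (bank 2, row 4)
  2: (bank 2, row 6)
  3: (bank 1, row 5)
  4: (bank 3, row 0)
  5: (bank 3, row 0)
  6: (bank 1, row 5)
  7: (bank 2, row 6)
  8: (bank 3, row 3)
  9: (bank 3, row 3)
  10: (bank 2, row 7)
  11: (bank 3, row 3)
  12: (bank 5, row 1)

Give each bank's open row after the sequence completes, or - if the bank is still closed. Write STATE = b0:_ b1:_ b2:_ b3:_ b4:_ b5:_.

STATE = b0:- b1:5 b2:7 b3:3 b4:- b5:1

  [0] b1 r2: no row ⇒ E
  [1] b2 r4: no row ⇒ E
  [2] b2 r6: had r4 ⇒ C
  [3] b1 r5: had r2 ⇒ C
  [4] b3 r0: no row ⇒ E
  [5] b3 r0: had r0 ⇒ H
  [6] b1 r5: had r5 ⇒ H
  [7] b2 r6: had r6 ⇒ H
  [8] b3 r3: had r0 ⇒ C
  [9] b3 r3: had r3 ⇒ H
  [10] b2 r7: had r6 ⇒ C
  [11] b3 r3: had r3 ⇒ H
  [12] b5 r1: no row ⇒ E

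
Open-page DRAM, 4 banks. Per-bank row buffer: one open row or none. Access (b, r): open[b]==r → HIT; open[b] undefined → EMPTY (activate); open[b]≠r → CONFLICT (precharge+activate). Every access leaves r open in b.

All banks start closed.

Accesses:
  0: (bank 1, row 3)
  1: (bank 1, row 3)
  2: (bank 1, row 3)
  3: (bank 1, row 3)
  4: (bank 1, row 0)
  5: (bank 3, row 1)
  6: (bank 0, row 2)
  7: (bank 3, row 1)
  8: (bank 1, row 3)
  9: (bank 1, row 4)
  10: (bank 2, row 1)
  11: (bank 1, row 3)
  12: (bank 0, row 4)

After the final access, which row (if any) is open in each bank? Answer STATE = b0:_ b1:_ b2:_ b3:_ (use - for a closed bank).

0: bank 1 row 3 — prev None → EMPTY
1: bank 1 row 3 — prev 3 → HIT
2: bank 1 row 3 — prev 3 → HIT
3: bank 1 row 3 — prev 3 → HIT
4: bank 1 row 0 — prev 3 → CONFLICT
5: bank 3 row 1 — prev None → EMPTY
6: bank 0 row 2 — prev None → EMPTY
7: bank 3 row 1 — prev 1 → HIT
8: bank 1 row 3 — prev 0 → CONFLICT
9: bank 1 row 4 — prev 3 → CONFLICT
10: bank 2 row 1 — prev None → EMPTY
11: bank 1 row 3 — prev 4 → CONFLICT
12: bank 0 row 4 — prev 2 → CONFLICT

STATE = b0:4 b1:3 b2:1 b3:1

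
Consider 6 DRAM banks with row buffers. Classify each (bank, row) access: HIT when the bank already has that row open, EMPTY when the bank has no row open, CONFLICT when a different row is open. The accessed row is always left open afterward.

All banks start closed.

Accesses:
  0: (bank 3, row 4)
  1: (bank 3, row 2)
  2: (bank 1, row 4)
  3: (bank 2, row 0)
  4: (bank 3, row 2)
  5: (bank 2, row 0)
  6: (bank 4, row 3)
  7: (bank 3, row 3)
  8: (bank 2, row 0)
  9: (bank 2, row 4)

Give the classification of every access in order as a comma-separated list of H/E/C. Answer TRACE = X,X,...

  [0] b3 r4: no row ⇒ E
  [1] b3 r2: had r4 ⇒ C
  [2] b1 r4: no row ⇒ E
  [3] b2 r0: no row ⇒ E
  [4] b3 r2: had r2 ⇒ H
  [5] b2 r0: had r0 ⇒ H
  [6] b4 r3: no row ⇒ E
  [7] b3 r3: had r2 ⇒ C
  [8] b2 r0: had r0 ⇒ H
  [9] b2 r4: had r0 ⇒ C

TRACE = E,C,E,E,H,H,E,C,H,C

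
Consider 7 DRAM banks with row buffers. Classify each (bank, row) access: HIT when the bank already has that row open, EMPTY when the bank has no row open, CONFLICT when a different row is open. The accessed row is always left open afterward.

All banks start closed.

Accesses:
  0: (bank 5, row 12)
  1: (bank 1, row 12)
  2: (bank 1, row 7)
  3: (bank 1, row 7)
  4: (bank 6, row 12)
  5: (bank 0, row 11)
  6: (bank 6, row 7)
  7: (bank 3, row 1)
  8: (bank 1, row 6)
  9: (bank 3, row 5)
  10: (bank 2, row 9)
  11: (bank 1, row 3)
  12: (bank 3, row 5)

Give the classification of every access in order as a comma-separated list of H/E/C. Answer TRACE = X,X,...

0: bank 5 row 12 — prev None → EMPTY
1: bank 1 row 12 — prev None → EMPTY
2: bank 1 row 7 — prev 12 → CONFLICT
3: bank 1 row 7 — prev 7 → HIT
4: bank 6 row 12 — prev None → EMPTY
5: bank 0 row 11 — prev None → EMPTY
6: bank 6 row 7 — prev 12 → CONFLICT
7: bank 3 row 1 — prev None → EMPTY
8: bank 1 row 6 — prev 7 → CONFLICT
9: bank 3 row 5 — prev 1 → CONFLICT
10: bank 2 row 9 — prev None → EMPTY
11: bank 1 row 3 — prev 6 → CONFLICT
12: bank 3 row 5 — prev 5 → HIT

TRACE = E,E,C,H,E,E,C,E,C,C,E,C,H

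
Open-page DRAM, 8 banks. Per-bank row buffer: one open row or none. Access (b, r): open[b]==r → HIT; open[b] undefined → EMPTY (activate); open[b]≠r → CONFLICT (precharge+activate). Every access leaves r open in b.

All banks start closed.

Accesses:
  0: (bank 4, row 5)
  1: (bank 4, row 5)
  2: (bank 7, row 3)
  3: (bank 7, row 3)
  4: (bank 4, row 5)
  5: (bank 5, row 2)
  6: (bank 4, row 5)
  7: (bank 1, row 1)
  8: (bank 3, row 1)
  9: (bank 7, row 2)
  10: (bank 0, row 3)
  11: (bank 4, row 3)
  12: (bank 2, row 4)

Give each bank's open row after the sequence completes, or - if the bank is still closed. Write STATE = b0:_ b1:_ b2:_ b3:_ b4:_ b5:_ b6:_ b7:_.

step 0: bank4 None->5 [EMPTY]
step 1: bank4 5->5 [HIT]
step 2: bank7 None->3 [EMPTY]
step 3: bank7 3->3 [HIT]
step 4: bank4 5->5 [HIT]
step 5: bank5 None->2 [EMPTY]
step 6: bank4 5->5 [HIT]
step 7: bank1 None->1 [EMPTY]
step 8: bank3 None->1 [EMPTY]
step 9: bank7 3->2 [CONFLICT]
step 10: bank0 None->3 [EMPTY]
step 11: bank4 5->3 [CONFLICT]
step 12: bank2 None->4 [EMPTY]

STATE = b0:3 b1:1 b2:4 b3:1 b4:3 b5:2 b6:- b7:2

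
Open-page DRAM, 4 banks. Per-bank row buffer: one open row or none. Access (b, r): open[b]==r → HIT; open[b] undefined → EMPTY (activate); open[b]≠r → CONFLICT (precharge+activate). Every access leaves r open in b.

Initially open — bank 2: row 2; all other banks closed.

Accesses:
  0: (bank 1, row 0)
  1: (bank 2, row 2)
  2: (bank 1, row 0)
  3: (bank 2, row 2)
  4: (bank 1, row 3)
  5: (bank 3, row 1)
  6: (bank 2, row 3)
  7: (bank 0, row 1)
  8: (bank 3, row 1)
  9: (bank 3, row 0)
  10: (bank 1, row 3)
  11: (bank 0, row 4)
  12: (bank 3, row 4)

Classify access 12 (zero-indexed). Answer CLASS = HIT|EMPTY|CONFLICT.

#0 (1,0) E
#1 (2,2) H  (was 2)
#2 (1,0) H  (was 0)
#3 (2,2) H  (was 2)
#4 (1,3) C  (was 0)
#5 (3,1) E
#6 (2,3) C  (was 2)
#7 (0,1) E
#8 (3,1) H  (was 1)
#9 (3,0) C  (was 1)
#10 (1,3) H  (was 3)
#11 (0,4) C  (was 1)
#12 (3,4) C  (was 0)

CLASS = CONFLICT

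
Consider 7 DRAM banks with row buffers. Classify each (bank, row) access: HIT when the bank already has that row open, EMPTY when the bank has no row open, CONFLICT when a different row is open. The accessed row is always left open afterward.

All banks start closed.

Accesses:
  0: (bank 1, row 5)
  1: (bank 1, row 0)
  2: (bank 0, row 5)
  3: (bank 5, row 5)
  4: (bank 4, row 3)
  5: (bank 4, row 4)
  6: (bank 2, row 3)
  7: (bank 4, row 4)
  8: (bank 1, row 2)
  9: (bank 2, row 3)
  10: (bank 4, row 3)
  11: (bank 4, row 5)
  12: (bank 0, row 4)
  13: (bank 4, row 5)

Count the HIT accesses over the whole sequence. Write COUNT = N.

COUNT = 3

0: bank 1 row 5 — prev None → EMPTY
1: bank 1 row 0 — prev 5 → CONFLICT
2: bank 0 row 5 — prev None → EMPTY
3: bank 5 row 5 — prev None → EMPTY
4: bank 4 row 3 — prev None → EMPTY
5: bank 4 row 4 — prev 3 → CONFLICT
6: bank 2 row 3 — prev None → EMPTY
7: bank 4 row 4 — prev 4 → HIT
8: bank 1 row 2 — prev 0 → CONFLICT
9: bank 2 row 3 — prev 3 → HIT
10: bank 4 row 3 — prev 4 → CONFLICT
11: bank 4 row 5 — prev 3 → CONFLICT
12: bank 0 row 4 — prev 5 → CONFLICT
13: bank 4 row 5 — prev 5 → HIT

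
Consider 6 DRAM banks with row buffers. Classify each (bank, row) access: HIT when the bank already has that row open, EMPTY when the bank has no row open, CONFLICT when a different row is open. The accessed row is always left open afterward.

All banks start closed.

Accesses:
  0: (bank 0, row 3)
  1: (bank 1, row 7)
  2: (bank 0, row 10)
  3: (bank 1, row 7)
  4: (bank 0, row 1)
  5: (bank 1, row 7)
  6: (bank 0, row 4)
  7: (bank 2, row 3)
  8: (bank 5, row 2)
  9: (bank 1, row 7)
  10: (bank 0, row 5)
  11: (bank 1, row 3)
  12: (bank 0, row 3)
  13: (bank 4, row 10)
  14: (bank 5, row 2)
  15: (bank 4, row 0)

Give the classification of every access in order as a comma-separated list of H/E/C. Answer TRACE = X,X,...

#0 (0,3) E
#1 (1,7) E
#2 (0,10) C  (was 3)
#3 (1,7) H  (was 7)
#4 (0,1) C  (was 10)
#5 (1,7) H  (was 7)
#6 (0,4) C  (was 1)
#7 (2,3) E
#8 (5,2) E
#9 (1,7) H  (was 7)
#10 (0,5) C  (was 4)
#11 (1,3) C  (was 7)
#12 (0,3) C  (was 5)
#13 (4,10) E
#14 (5,2) H  (was 2)
#15 (4,0) C  (was 10)

TRACE = E,E,C,H,C,H,C,E,E,H,C,C,C,E,H,C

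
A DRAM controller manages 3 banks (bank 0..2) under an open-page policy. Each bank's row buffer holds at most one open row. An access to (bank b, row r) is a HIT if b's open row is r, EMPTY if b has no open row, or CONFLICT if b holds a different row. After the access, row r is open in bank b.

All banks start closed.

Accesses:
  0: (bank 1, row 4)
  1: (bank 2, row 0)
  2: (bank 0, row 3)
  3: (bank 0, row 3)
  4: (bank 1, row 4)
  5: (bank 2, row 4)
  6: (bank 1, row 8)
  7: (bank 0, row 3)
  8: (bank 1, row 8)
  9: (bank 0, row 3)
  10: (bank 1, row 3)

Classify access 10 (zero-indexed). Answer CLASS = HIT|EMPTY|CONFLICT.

CLASS = CONFLICT

#0 (1,4) E
#1 (2,0) E
#2 (0,3) E
#3 (0,3) H  (was 3)
#4 (1,4) H  (was 4)
#5 (2,4) C  (was 0)
#6 (1,8) C  (was 4)
#7 (0,3) H  (was 3)
#8 (1,8) H  (was 8)
#9 (0,3) H  (was 3)
#10 (1,3) C  (was 8)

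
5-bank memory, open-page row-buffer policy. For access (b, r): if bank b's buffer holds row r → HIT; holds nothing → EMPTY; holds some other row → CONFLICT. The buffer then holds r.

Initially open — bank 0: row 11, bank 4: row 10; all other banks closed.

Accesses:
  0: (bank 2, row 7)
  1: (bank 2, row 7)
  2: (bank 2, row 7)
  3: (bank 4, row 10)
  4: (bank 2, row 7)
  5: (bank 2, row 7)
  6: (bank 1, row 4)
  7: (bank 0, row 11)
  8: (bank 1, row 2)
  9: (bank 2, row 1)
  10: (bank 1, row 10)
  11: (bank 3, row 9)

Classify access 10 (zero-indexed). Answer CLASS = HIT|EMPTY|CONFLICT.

CLASS = CONFLICT

  [0] b2 r7: no row ⇒ E
  [1] b2 r7: had r7 ⇒ H
  [2] b2 r7: had r7 ⇒ H
  [3] b4 r10: had r10 ⇒ H
  [4] b2 r7: had r7 ⇒ H
  [5] b2 r7: had r7 ⇒ H
  [6] b1 r4: no row ⇒ E
  [7] b0 r11: had r11 ⇒ H
  [8] b1 r2: had r4 ⇒ C
  [9] b2 r1: had r7 ⇒ C
  [10] b1 r10: had r2 ⇒ C
  [11] b3 r9: no row ⇒ E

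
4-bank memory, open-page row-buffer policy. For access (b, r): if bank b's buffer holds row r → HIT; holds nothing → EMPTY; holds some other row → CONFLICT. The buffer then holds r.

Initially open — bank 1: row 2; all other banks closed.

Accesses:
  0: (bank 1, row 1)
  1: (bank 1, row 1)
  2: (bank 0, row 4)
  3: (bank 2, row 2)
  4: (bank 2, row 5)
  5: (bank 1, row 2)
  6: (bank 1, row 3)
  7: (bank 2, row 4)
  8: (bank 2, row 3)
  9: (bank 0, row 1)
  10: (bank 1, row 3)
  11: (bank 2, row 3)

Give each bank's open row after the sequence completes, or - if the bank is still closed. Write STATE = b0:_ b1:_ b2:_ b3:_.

STATE = b0:1 b1:3 b2:3 b3:-

0: bank 1 row 1 — prev 2 → CONFLICT
1: bank 1 row 1 — prev 1 → HIT
2: bank 0 row 4 — prev None → EMPTY
3: bank 2 row 2 — prev None → EMPTY
4: bank 2 row 5 — prev 2 → CONFLICT
5: bank 1 row 2 — prev 1 → CONFLICT
6: bank 1 row 3 — prev 2 → CONFLICT
7: bank 2 row 4 — prev 5 → CONFLICT
8: bank 2 row 3 — prev 4 → CONFLICT
9: bank 0 row 1 — prev 4 → CONFLICT
10: bank 1 row 3 — prev 3 → HIT
11: bank 2 row 3 — prev 3 → HIT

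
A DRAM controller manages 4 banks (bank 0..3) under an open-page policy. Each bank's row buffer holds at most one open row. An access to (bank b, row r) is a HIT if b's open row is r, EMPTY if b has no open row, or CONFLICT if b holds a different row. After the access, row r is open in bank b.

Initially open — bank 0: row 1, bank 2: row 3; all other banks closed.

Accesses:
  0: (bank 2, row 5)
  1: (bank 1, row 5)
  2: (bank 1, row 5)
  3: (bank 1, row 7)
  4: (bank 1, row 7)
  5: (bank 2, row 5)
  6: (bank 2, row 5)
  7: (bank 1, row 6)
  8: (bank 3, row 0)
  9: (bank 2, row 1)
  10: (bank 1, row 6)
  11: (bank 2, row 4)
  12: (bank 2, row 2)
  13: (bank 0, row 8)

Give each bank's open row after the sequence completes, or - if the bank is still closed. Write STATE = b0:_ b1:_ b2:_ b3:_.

#0 (2,5) C  (was 3)
#1 (1,5) E
#2 (1,5) H  (was 5)
#3 (1,7) C  (was 5)
#4 (1,7) H  (was 7)
#5 (2,5) H  (was 5)
#6 (2,5) H  (was 5)
#7 (1,6) C  (was 7)
#8 (3,0) E
#9 (2,1) C  (was 5)
#10 (1,6) H  (was 6)
#11 (2,4) C  (was 1)
#12 (2,2) C  (was 4)
#13 (0,8) C  (was 1)

STATE = b0:8 b1:6 b2:2 b3:0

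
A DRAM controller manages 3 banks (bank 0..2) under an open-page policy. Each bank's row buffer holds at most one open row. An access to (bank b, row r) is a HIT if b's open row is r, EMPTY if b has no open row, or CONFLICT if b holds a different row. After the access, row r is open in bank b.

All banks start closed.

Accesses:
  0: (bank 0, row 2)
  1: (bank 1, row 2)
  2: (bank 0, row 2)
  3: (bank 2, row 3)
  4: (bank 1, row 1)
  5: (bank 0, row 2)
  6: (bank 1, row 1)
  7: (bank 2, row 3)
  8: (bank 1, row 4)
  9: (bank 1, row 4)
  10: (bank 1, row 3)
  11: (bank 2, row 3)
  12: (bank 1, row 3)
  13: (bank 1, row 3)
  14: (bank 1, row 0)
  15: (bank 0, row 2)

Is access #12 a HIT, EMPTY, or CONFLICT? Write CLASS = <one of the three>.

  [0] b0 r2: no row ⇒ E
  [1] b1 r2: no row ⇒ E
  [2] b0 r2: had r2 ⇒ H
  [3] b2 r3: no row ⇒ E
  [4] b1 r1: had r2 ⇒ C
  [5] b0 r2: had r2 ⇒ H
  [6] b1 r1: had r1 ⇒ H
  [7] b2 r3: had r3 ⇒ H
  [8] b1 r4: had r1 ⇒ C
  [9] b1 r4: had r4 ⇒ H
  [10] b1 r3: had r4 ⇒ C
  [11] b2 r3: had r3 ⇒ H
  [12] b1 r3: had r3 ⇒ H
  [13] b1 r3: had r3 ⇒ H
  [14] b1 r0: had r3 ⇒ C
  [15] b0 r2: had r2 ⇒ H

CLASS = HIT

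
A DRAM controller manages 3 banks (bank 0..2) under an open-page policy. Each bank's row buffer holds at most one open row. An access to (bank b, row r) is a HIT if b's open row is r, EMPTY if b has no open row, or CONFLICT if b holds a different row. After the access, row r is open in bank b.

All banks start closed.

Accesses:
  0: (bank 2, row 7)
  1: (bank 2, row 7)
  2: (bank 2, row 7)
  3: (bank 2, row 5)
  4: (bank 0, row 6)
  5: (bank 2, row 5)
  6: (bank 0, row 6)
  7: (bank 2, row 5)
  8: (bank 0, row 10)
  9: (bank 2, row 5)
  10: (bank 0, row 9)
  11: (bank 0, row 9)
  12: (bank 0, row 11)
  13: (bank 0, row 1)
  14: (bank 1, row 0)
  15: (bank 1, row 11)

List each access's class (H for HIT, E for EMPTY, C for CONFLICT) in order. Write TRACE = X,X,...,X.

TRACE = E,H,H,C,E,H,H,H,C,H,C,H,C,C,E,C

0: bank 2 row 7 — prev None → EMPTY
1: bank 2 row 7 — prev 7 → HIT
2: bank 2 row 7 — prev 7 → HIT
3: bank 2 row 5 — prev 7 → CONFLICT
4: bank 0 row 6 — prev None → EMPTY
5: bank 2 row 5 — prev 5 → HIT
6: bank 0 row 6 — prev 6 → HIT
7: bank 2 row 5 — prev 5 → HIT
8: bank 0 row 10 — prev 6 → CONFLICT
9: bank 2 row 5 — prev 5 → HIT
10: bank 0 row 9 — prev 10 → CONFLICT
11: bank 0 row 9 — prev 9 → HIT
12: bank 0 row 11 — prev 9 → CONFLICT
13: bank 0 row 1 — prev 11 → CONFLICT
14: bank 1 row 0 — prev None → EMPTY
15: bank 1 row 11 — prev 0 → CONFLICT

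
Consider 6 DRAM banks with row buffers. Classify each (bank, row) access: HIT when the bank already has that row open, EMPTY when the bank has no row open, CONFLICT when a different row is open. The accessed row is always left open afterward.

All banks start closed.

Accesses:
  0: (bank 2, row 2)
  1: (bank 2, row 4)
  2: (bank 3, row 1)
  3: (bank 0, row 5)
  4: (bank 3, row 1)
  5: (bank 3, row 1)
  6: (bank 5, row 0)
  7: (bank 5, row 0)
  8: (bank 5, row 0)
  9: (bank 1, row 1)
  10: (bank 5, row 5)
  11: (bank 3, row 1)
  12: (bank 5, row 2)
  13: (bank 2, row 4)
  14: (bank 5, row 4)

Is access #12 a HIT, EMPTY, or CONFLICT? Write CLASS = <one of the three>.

CLASS = CONFLICT

0: bank 2 row 2 — prev None → EMPTY
1: bank 2 row 4 — prev 2 → CONFLICT
2: bank 3 row 1 — prev None → EMPTY
3: bank 0 row 5 — prev None → EMPTY
4: bank 3 row 1 — prev 1 → HIT
5: bank 3 row 1 — prev 1 → HIT
6: bank 5 row 0 — prev None → EMPTY
7: bank 5 row 0 — prev 0 → HIT
8: bank 5 row 0 — prev 0 → HIT
9: bank 1 row 1 — prev None → EMPTY
10: bank 5 row 5 — prev 0 → CONFLICT
11: bank 3 row 1 — prev 1 → HIT
12: bank 5 row 2 — prev 5 → CONFLICT
13: bank 2 row 4 — prev 4 → HIT
14: bank 5 row 4 — prev 2 → CONFLICT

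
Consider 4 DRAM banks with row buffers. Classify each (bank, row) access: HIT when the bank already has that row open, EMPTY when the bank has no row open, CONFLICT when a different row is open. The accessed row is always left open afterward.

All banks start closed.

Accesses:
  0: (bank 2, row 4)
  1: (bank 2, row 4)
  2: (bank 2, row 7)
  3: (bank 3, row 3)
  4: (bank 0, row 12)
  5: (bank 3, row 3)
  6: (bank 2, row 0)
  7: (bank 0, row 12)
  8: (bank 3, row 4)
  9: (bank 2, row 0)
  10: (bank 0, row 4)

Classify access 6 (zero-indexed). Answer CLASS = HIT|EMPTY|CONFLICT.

  [0] b2 r4: no row ⇒ E
  [1] b2 r4: had r4 ⇒ H
  [2] b2 r7: had r4 ⇒ C
  [3] b3 r3: no row ⇒ E
  [4] b0 r12: no row ⇒ E
  [5] b3 r3: had r3 ⇒ H
  [6] b2 r0: had r7 ⇒ C
  [7] b0 r12: had r12 ⇒ H
  [8] b3 r4: had r3 ⇒ C
  [9] b2 r0: had r0 ⇒ H
  [10] b0 r4: had r12 ⇒ C

CLASS = CONFLICT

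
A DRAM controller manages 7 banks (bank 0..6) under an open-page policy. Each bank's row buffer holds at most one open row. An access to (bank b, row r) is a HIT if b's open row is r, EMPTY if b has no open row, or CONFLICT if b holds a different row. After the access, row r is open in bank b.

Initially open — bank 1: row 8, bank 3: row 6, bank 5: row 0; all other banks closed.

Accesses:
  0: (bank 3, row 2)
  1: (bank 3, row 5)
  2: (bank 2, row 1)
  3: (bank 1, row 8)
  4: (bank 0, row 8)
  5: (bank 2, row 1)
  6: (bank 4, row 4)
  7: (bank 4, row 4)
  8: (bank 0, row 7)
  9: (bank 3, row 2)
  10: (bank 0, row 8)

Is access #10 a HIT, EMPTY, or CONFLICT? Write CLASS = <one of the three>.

CLASS = CONFLICT

0: bank 3 row 2 — prev 6 → CONFLICT
1: bank 3 row 5 — prev 2 → CONFLICT
2: bank 2 row 1 — prev None → EMPTY
3: bank 1 row 8 — prev 8 → HIT
4: bank 0 row 8 — prev None → EMPTY
5: bank 2 row 1 — prev 1 → HIT
6: bank 4 row 4 — prev None → EMPTY
7: bank 4 row 4 — prev 4 → HIT
8: bank 0 row 7 — prev 8 → CONFLICT
9: bank 3 row 2 — prev 5 → CONFLICT
10: bank 0 row 8 — prev 7 → CONFLICT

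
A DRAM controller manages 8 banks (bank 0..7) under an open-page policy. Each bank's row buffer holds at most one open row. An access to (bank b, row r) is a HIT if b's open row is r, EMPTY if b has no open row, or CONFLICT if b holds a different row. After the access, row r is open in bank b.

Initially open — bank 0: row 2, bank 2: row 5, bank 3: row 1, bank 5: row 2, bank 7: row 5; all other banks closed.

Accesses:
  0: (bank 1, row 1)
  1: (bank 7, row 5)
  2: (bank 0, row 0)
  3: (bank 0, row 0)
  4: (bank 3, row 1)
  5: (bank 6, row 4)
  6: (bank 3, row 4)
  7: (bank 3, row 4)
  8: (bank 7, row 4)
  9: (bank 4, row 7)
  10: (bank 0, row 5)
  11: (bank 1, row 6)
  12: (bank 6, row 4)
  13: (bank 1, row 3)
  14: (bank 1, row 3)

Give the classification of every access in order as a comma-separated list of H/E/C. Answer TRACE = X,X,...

step 0: bank1 None->1 [EMPTY]
step 1: bank7 5->5 [HIT]
step 2: bank0 2->0 [CONFLICT]
step 3: bank0 0->0 [HIT]
step 4: bank3 1->1 [HIT]
step 5: bank6 None->4 [EMPTY]
step 6: bank3 1->4 [CONFLICT]
step 7: bank3 4->4 [HIT]
step 8: bank7 5->4 [CONFLICT]
step 9: bank4 None->7 [EMPTY]
step 10: bank0 0->5 [CONFLICT]
step 11: bank1 1->6 [CONFLICT]
step 12: bank6 4->4 [HIT]
step 13: bank1 6->3 [CONFLICT]
step 14: bank1 3->3 [HIT]

TRACE = E,H,C,H,H,E,C,H,C,E,C,C,H,C,H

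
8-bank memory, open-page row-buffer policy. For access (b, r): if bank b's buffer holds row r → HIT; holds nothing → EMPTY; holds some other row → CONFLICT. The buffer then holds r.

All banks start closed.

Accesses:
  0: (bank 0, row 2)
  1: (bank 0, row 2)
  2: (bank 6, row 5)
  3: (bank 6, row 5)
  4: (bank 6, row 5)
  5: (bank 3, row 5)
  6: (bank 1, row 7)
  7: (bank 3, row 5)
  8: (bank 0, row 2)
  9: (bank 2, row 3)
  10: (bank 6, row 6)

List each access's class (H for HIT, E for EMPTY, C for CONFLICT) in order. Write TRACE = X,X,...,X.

  [0] b0 r2: no row ⇒ E
  [1] b0 r2: had r2 ⇒ H
  [2] b6 r5: no row ⇒ E
  [3] b6 r5: had r5 ⇒ H
  [4] b6 r5: had r5 ⇒ H
  [5] b3 r5: no row ⇒ E
  [6] b1 r7: no row ⇒ E
  [7] b3 r5: had r5 ⇒ H
  [8] b0 r2: had r2 ⇒ H
  [9] b2 r3: no row ⇒ E
  [10] b6 r6: had r5 ⇒ C

TRACE = E,H,E,H,H,E,E,H,H,E,C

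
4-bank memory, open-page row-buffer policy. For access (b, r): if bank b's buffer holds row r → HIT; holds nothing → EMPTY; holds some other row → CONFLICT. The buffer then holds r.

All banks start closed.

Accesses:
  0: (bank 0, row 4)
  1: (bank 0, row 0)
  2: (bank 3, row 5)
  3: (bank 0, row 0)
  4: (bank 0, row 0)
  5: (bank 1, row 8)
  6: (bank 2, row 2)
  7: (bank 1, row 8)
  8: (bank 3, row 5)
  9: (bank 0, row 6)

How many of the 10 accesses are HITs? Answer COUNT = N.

COUNT = 4

#0 (0,4) E
#1 (0,0) C  (was 4)
#2 (3,5) E
#3 (0,0) H  (was 0)
#4 (0,0) H  (was 0)
#5 (1,8) E
#6 (2,2) E
#7 (1,8) H  (was 8)
#8 (3,5) H  (was 5)
#9 (0,6) C  (was 0)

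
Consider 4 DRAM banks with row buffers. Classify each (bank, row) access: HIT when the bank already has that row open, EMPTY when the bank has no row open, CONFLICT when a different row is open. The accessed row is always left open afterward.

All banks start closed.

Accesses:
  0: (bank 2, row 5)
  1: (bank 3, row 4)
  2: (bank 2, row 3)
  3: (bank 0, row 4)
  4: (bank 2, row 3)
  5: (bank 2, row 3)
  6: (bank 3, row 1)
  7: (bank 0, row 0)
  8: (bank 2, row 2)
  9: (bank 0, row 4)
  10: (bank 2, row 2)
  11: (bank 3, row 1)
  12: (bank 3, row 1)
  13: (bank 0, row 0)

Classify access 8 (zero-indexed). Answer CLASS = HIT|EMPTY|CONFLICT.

CLASS = CONFLICT

step 0: bank2 None->5 [EMPTY]
step 1: bank3 None->4 [EMPTY]
step 2: bank2 5->3 [CONFLICT]
step 3: bank0 None->4 [EMPTY]
step 4: bank2 3->3 [HIT]
step 5: bank2 3->3 [HIT]
step 6: bank3 4->1 [CONFLICT]
step 7: bank0 4->0 [CONFLICT]
step 8: bank2 3->2 [CONFLICT]
step 9: bank0 0->4 [CONFLICT]
step 10: bank2 2->2 [HIT]
step 11: bank3 1->1 [HIT]
step 12: bank3 1->1 [HIT]
step 13: bank0 4->0 [CONFLICT]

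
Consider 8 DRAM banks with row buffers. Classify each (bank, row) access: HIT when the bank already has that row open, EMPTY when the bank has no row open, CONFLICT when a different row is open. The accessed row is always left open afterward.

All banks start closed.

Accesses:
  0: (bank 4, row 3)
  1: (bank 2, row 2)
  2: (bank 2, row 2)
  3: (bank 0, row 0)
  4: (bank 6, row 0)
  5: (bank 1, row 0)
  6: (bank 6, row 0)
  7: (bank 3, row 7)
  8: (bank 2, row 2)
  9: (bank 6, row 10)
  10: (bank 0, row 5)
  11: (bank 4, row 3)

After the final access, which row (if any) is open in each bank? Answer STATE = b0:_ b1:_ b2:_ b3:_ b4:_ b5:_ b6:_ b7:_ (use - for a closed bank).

STATE = b0:5 b1:0 b2:2 b3:7 b4:3 b5:- b6:10 b7:-

#0 (4,3) E
#1 (2,2) E
#2 (2,2) H  (was 2)
#3 (0,0) E
#4 (6,0) E
#5 (1,0) E
#6 (6,0) H  (was 0)
#7 (3,7) E
#8 (2,2) H  (was 2)
#9 (6,10) C  (was 0)
#10 (0,5) C  (was 0)
#11 (4,3) H  (was 3)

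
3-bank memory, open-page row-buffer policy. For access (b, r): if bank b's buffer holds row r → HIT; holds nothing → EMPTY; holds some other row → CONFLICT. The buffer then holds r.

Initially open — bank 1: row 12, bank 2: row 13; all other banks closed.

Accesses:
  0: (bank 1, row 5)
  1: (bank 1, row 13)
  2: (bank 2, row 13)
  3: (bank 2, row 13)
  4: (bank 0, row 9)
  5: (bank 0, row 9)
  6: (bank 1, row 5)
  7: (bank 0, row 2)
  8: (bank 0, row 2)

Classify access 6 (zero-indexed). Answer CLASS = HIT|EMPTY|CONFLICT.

#0 (1,5) C  (was 12)
#1 (1,13) C  (was 5)
#2 (2,13) H  (was 13)
#3 (2,13) H  (was 13)
#4 (0,9) E
#5 (0,9) H  (was 9)
#6 (1,5) C  (was 13)
#7 (0,2) C  (was 9)
#8 (0,2) H  (was 2)

CLASS = CONFLICT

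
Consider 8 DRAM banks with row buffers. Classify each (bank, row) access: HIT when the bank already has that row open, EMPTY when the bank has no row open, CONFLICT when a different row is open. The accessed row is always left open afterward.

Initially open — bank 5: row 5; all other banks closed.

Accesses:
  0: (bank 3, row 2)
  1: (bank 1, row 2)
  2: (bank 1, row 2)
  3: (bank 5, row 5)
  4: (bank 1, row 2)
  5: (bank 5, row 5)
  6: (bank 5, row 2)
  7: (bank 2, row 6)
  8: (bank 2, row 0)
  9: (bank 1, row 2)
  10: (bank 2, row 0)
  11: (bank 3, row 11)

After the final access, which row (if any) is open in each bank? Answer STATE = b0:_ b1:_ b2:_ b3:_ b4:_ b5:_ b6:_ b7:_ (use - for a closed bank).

STATE = b0:- b1:2 b2:0 b3:11 b4:- b5:2 b6:- b7:-

  [0] b3 r2: no row ⇒ E
  [1] b1 r2: no row ⇒ E
  [2] b1 r2: had r2 ⇒ H
  [3] b5 r5: had r5 ⇒ H
  [4] b1 r2: had r2 ⇒ H
  [5] b5 r5: had r5 ⇒ H
  [6] b5 r2: had r5 ⇒ C
  [7] b2 r6: no row ⇒ E
  [8] b2 r0: had r6 ⇒ C
  [9] b1 r2: had r2 ⇒ H
  [10] b2 r0: had r0 ⇒ H
  [11] b3 r11: had r2 ⇒ C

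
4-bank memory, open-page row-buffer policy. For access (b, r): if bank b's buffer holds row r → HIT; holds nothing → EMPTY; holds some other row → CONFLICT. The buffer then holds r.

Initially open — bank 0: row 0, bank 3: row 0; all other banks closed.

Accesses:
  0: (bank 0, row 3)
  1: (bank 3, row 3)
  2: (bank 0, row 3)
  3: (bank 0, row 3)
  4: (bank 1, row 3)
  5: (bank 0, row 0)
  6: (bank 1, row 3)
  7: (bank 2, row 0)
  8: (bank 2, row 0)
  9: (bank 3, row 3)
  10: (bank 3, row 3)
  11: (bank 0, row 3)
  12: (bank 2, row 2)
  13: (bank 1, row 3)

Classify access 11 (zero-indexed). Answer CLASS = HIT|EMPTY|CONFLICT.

CLASS = CONFLICT

#0 (0,3) C  (was 0)
#1 (3,3) C  (was 0)
#2 (0,3) H  (was 3)
#3 (0,3) H  (was 3)
#4 (1,3) E
#5 (0,0) C  (was 3)
#6 (1,3) H  (was 3)
#7 (2,0) E
#8 (2,0) H  (was 0)
#9 (3,3) H  (was 3)
#10 (3,3) H  (was 3)
#11 (0,3) C  (was 0)
#12 (2,2) C  (was 0)
#13 (1,3) H  (was 3)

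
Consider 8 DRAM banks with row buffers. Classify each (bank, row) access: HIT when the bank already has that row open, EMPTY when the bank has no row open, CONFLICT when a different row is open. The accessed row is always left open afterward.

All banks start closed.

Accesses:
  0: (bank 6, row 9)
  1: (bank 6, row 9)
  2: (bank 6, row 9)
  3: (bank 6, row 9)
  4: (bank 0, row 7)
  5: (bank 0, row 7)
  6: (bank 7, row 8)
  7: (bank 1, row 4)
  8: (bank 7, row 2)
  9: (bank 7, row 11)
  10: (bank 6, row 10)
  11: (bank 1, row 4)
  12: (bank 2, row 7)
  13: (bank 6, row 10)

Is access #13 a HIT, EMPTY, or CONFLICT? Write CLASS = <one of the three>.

0: bank 6 row 9 — prev None → EMPTY
1: bank 6 row 9 — prev 9 → HIT
2: bank 6 row 9 — prev 9 → HIT
3: bank 6 row 9 — prev 9 → HIT
4: bank 0 row 7 — prev None → EMPTY
5: bank 0 row 7 — prev 7 → HIT
6: bank 7 row 8 — prev None → EMPTY
7: bank 1 row 4 — prev None → EMPTY
8: bank 7 row 2 — prev 8 → CONFLICT
9: bank 7 row 11 — prev 2 → CONFLICT
10: bank 6 row 10 — prev 9 → CONFLICT
11: bank 1 row 4 — prev 4 → HIT
12: bank 2 row 7 — prev None → EMPTY
13: bank 6 row 10 — prev 10 → HIT

CLASS = HIT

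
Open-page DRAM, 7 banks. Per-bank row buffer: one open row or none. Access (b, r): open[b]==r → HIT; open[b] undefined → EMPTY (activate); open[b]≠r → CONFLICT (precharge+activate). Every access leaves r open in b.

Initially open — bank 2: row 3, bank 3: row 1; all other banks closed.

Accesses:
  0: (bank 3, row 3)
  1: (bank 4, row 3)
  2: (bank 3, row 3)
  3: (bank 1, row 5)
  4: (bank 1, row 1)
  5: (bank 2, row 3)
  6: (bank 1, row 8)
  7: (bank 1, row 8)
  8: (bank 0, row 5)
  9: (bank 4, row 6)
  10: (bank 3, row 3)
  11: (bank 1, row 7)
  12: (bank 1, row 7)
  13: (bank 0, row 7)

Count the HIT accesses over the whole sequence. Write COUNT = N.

COUNT = 5

0: bank 3 row 3 — prev 1 → CONFLICT
1: bank 4 row 3 — prev None → EMPTY
2: bank 3 row 3 — prev 3 → HIT
3: bank 1 row 5 — prev None → EMPTY
4: bank 1 row 1 — prev 5 → CONFLICT
5: bank 2 row 3 — prev 3 → HIT
6: bank 1 row 8 — prev 1 → CONFLICT
7: bank 1 row 8 — prev 8 → HIT
8: bank 0 row 5 — prev None → EMPTY
9: bank 4 row 6 — prev 3 → CONFLICT
10: bank 3 row 3 — prev 3 → HIT
11: bank 1 row 7 — prev 8 → CONFLICT
12: bank 1 row 7 — prev 7 → HIT
13: bank 0 row 7 — prev 5 → CONFLICT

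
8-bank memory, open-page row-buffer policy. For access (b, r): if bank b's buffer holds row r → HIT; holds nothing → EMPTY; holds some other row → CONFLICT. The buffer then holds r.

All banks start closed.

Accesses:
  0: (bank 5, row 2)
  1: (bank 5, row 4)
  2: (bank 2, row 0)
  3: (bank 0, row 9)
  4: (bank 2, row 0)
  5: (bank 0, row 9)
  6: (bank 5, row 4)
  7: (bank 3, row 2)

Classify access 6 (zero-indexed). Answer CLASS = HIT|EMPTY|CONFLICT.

CLASS = HIT

  [0] b5 r2: no row ⇒ E
  [1] b5 r4: had r2 ⇒ C
  [2] b2 r0: no row ⇒ E
  [3] b0 r9: no row ⇒ E
  [4] b2 r0: had r0 ⇒ H
  [5] b0 r9: had r9 ⇒ H
  [6] b5 r4: had r4 ⇒ H
  [7] b3 r2: no row ⇒ E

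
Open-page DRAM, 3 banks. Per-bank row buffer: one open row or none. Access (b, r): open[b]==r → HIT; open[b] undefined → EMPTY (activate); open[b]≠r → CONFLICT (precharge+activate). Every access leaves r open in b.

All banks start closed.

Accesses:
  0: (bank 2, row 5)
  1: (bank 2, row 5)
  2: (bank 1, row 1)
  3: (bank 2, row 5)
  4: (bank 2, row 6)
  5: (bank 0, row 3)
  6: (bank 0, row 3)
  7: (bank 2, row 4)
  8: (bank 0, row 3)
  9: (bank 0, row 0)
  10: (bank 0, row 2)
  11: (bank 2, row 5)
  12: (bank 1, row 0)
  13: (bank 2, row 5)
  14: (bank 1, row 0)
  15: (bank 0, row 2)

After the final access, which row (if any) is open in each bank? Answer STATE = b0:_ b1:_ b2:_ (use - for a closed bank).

STATE = b0:2 b1:0 b2:5

#0 (2,5) E
#1 (2,5) H  (was 5)
#2 (1,1) E
#3 (2,5) H  (was 5)
#4 (2,6) C  (was 5)
#5 (0,3) E
#6 (0,3) H  (was 3)
#7 (2,4) C  (was 6)
#8 (0,3) H  (was 3)
#9 (0,0) C  (was 3)
#10 (0,2) C  (was 0)
#11 (2,5) C  (was 4)
#12 (1,0) C  (was 1)
#13 (2,5) H  (was 5)
#14 (1,0) H  (was 0)
#15 (0,2) H  (was 2)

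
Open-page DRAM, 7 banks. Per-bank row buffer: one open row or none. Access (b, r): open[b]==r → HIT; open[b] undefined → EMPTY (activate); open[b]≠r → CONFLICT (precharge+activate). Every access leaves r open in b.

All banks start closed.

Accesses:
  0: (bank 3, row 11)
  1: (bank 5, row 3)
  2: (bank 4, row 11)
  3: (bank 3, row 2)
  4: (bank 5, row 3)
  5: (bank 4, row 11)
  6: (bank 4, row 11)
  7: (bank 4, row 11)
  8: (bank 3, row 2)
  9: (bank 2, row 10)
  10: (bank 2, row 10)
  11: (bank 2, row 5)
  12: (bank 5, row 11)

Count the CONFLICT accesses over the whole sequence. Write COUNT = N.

0: bank 3 row 11 — prev None → EMPTY
1: bank 5 row 3 — prev None → EMPTY
2: bank 4 row 11 — prev None → EMPTY
3: bank 3 row 2 — prev 11 → CONFLICT
4: bank 5 row 3 — prev 3 → HIT
5: bank 4 row 11 — prev 11 → HIT
6: bank 4 row 11 — prev 11 → HIT
7: bank 4 row 11 — prev 11 → HIT
8: bank 3 row 2 — prev 2 → HIT
9: bank 2 row 10 — prev None → EMPTY
10: bank 2 row 10 — prev 10 → HIT
11: bank 2 row 5 — prev 10 → CONFLICT
12: bank 5 row 11 — prev 3 → CONFLICT

COUNT = 3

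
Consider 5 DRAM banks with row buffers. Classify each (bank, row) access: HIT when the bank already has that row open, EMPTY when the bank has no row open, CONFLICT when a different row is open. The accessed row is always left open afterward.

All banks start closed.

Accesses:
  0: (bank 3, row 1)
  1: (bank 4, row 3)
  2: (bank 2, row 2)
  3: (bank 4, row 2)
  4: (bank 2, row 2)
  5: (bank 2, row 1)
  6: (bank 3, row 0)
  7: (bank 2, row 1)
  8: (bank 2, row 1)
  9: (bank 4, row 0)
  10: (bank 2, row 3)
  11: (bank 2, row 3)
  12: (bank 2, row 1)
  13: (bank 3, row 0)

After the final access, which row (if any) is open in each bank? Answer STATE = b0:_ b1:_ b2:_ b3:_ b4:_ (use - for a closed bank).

STATE = b0:- b1:- b2:1 b3:0 b4:0

#0 (3,1) E
#1 (4,3) E
#2 (2,2) E
#3 (4,2) C  (was 3)
#4 (2,2) H  (was 2)
#5 (2,1) C  (was 2)
#6 (3,0) C  (was 1)
#7 (2,1) H  (was 1)
#8 (2,1) H  (was 1)
#9 (4,0) C  (was 2)
#10 (2,3) C  (was 1)
#11 (2,3) H  (was 3)
#12 (2,1) C  (was 3)
#13 (3,0) H  (was 0)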